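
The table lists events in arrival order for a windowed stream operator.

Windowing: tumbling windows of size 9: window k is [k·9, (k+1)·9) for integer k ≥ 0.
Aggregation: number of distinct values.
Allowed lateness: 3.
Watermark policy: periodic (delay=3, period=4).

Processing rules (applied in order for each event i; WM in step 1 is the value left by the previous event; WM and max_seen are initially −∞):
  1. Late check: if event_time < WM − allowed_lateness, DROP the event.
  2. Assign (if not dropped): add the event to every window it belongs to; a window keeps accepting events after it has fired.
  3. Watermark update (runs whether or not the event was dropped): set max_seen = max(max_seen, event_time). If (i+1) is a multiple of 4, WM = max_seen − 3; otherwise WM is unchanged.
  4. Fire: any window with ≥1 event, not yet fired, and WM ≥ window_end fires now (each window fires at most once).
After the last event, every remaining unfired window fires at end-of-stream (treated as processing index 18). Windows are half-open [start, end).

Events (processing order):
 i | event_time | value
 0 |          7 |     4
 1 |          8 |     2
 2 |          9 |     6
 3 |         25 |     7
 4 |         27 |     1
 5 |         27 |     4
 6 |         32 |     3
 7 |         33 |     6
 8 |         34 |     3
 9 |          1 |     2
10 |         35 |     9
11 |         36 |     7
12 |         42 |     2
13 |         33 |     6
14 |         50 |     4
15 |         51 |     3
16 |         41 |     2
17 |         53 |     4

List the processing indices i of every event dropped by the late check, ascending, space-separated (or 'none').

i=0 t=7 v=4: → [0,9); WM=−∞
i=1 t=8 v=2: → [0,9); WM=−∞
i=2 t=9 v=6: → [9,18); WM=−∞
i=3 t=25 v=7: → [18,27); WM=22; [0,9) fires=2 [9,18) fires=1
i=4 t=27 v=1: → [27,36); WM=22
i=5 t=27 v=4: → [27,36); WM=22
i=6 t=32 v=3: → [27,36); WM=22
i=7 t=33 v=6: → [27,36); WM=30; [18,27) fires=1
i=8 t=34 v=3: → [27,36); WM=30
i=9 t=1 v=2: DROP (t<30-3); WM=30
i=10 t=35 v=9: → [27,36); WM=30
i=11 t=36 v=7: → [36,45); WM=33
i=12 t=42 v=2: → [36,45); WM=33
i=13 t=33 v=6: → [27,36); WM=33
i=14 t=50 v=4: → [45,54); WM=33
i=15 t=51 v=3: → [45,54); WM=48; [27,36) fires=5 [36,45) fires=2
i=16 t=41 v=2: DROP (t<48-3); WM=48
i=17 t=53 v=4: → [45,54); WM=48

9 16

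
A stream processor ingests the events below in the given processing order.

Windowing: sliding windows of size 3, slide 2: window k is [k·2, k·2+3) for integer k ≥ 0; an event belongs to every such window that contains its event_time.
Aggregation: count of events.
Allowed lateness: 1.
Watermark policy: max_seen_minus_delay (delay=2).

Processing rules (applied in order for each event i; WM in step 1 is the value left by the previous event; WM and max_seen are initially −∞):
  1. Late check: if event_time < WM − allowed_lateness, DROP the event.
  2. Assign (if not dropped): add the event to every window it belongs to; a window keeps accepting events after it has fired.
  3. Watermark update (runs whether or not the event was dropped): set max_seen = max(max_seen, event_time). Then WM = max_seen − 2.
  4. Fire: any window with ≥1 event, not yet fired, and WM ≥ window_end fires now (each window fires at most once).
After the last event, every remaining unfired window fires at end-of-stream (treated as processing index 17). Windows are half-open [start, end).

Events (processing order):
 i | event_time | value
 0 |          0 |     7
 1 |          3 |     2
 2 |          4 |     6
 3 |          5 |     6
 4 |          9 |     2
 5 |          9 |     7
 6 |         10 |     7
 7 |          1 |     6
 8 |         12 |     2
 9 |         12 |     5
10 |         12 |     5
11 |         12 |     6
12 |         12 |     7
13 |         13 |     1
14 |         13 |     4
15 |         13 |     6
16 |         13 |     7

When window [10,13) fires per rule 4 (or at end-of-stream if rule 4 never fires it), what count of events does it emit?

6

i=0 t=0 v=7: → [0,3); WM=-2
i=1 t=3 v=2: → [2,5); WM=1
i=2 t=4 v=6: → [4,7),[2,5); WM=2
i=3 t=5 v=6: → [4,7); WM=3; [0,3) fires=1
i=4 t=9 v=2: → [8,11); WM=7; [2,5) fires=2 [4,7) fires=2
i=5 t=9 v=7: → [8,11); WM=7
i=6 t=10 v=7: → [10,13),[8,11); WM=8
i=7 t=1 v=6: DROP (t<8-1); WM=8
i=8 t=12 v=2: → [12,15),[10,13); WM=10
i=9 t=12 v=5: → [12,15),[10,13); WM=10
i=10 t=12 v=5: → [12,15),[10,13); WM=10
i=11 t=12 v=6: → [12,15),[10,13); WM=10
i=12 t=12 v=7: → [12,15),[10,13); WM=10
i=13 t=13 v=1: → [12,15); WM=11; [8,11) fires=3
i=14 t=13 v=4: → [12,15); WM=11
i=15 t=13 v=6: → [12,15); WM=11
i=16 t=13 v=7: → [12,15); WM=11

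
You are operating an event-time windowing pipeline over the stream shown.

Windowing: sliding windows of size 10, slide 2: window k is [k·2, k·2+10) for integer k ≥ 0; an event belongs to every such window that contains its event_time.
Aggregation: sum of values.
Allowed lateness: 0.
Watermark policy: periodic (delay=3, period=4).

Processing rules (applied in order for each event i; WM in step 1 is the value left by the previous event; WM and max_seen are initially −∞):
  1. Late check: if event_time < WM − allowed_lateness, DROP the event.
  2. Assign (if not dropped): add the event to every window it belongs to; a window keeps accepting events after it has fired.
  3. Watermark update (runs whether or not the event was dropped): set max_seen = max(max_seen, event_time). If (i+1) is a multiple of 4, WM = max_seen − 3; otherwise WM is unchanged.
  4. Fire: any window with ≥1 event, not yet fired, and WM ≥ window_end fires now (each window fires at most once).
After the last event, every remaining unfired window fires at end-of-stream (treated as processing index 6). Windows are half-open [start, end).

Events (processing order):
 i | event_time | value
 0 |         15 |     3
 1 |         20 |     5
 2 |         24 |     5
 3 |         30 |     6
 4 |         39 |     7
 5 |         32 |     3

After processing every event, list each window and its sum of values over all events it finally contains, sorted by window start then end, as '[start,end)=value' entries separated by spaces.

i=0 t=15 v=3: → [14,24),[12,22),[10,20),[8,18),[6,16); WM=−∞
i=1 t=20 v=5: → [20,30),[18,28),[16,26),[14,24),[12,22); WM=−∞
i=2 t=24 v=5: → [24,34),[22,32),[20,30),[18,28),[16,26); WM=−∞
i=3 t=30 v=6: → [30,40),[28,38),[26,36),[24,34),[22,32); WM=27; [6,16) fires=3 [8,18) fires=3 [10,20) fires=3 [12,22) fires=8 [14,24) fires=8 [16,26) fires=10
i=4 t=39 v=7: → [38,48),[36,46),[34,44),[32,42),[30,40); WM=27
i=5 t=32 v=3: → [32,42),[30,40),[28,38),[26,36),[24,34); WM=27

[6,16)=3 [8,18)=3 [10,20)=3 [12,22)=8 [14,24)=8 [16,26)=10 [18,28)=10 [20,30)=10 [22,32)=11 [24,34)=14 [26,36)=9 [28,38)=9 [30,40)=16 [32,42)=10 [34,44)=7 [36,46)=7 [38,48)=7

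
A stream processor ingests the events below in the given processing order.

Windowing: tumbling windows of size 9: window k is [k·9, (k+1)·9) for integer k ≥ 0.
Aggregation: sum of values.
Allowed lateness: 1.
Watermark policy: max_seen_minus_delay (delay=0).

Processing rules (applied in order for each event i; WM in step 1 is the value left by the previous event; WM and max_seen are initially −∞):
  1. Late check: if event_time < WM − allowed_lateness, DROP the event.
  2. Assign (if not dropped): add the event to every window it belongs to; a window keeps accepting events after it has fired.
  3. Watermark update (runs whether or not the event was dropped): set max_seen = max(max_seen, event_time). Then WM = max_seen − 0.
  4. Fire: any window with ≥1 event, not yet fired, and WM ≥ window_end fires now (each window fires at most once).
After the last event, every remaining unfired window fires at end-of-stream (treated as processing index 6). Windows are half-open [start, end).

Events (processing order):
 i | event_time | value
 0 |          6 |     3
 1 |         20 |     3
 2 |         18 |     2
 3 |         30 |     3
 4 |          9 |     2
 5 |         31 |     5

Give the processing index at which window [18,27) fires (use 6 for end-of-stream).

3

i=0 t=6 v=3: → [0,9); WM=6
i=1 t=20 v=3: → [18,27); WM=20; [0,9) fires=3
i=2 t=18 v=2: DROP (t<20-1); WM=20
i=3 t=30 v=3: → [27,36); WM=30; [18,27) fires=3
i=4 t=9 v=2: DROP (t<30-1); WM=30
i=5 t=31 v=5: → [27,36); WM=31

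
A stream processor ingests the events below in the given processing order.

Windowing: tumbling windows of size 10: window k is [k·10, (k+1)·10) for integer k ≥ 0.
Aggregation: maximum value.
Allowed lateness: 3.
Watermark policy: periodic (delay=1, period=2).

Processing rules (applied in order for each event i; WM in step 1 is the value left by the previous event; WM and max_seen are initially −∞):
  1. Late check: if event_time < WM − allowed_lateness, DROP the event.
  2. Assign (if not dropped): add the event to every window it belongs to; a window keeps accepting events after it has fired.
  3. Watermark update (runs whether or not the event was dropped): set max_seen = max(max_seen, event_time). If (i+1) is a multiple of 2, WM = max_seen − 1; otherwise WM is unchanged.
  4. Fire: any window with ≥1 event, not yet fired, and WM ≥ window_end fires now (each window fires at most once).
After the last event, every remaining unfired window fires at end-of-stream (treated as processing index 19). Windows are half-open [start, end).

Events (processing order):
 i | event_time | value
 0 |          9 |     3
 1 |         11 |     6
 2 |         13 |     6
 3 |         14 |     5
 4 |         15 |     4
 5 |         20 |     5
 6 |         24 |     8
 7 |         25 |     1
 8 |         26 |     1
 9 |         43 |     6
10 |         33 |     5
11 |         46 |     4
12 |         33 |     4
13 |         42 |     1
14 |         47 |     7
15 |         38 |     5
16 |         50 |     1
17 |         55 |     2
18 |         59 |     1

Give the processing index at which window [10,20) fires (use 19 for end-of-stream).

i=0 t=9 v=3: → [0,10); WM=−∞
i=1 t=11 v=6: → [10,20); WM=10; [0,10) fires=3
i=2 t=13 v=6: → [10,20); WM=10
i=3 t=14 v=5: → [10,20); WM=13
i=4 t=15 v=4: → [10,20); WM=13
i=5 t=20 v=5: → [20,30); WM=19
i=6 t=24 v=8: → [20,30); WM=19
i=7 t=25 v=1: → [20,30); WM=24; [10,20) fires=6
i=8 t=26 v=1: → [20,30); WM=24
i=9 t=43 v=6: → [40,50); WM=42; [20,30) fires=8
i=10 t=33 v=5: DROP (t<42-3); WM=42
i=11 t=46 v=4: → [40,50); WM=45
i=12 t=33 v=4: DROP (t<45-3); WM=45
i=13 t=42 v=1: → [40,50); WM=45
i=14 t=47 v=7: → [40,50); WM=45
i=15 t=38 v=5: DROP (t<45-3); WM=46
i=16 t=50 v=1: → [50,60); WM=46
i=17 t=55 v=2: → [50,60); WM=54; [40,50) fires=7
i=18 t=59 v=1: → [50,60); WM=54

7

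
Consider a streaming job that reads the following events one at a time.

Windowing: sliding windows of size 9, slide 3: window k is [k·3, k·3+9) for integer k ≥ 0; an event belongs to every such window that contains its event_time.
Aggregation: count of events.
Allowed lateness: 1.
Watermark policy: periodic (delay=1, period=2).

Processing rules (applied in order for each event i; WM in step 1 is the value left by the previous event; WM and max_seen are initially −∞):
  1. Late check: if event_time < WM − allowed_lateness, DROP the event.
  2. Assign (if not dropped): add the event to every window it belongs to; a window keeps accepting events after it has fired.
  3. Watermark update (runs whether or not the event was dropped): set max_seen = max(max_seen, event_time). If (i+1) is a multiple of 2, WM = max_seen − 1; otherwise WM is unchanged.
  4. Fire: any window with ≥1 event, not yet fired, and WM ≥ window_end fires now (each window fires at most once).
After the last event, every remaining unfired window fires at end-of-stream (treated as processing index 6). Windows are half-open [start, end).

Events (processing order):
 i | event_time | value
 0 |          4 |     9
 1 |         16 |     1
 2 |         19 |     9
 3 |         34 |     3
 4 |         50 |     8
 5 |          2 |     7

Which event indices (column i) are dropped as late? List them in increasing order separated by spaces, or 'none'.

i=0 t=4 v=9: → [3,12),[0,9); WM=−∞
i=1 t=16 v=1: → [15,24),[12,21),[9,18); WM=15; [0,9) fires=1 [3,12) fires=1
i=2 t=19 v=9: → [18,27),[15,24),[12,21); WM=15
i=3 t=34 v=3: → [33,42),[30,39),[27,36); WM=33; [9,18) fires=1 [12,21) fires=2 [15,24) fires=2 [18,27) fires=1
i=4 t=50 v=8: → [48,57),[45,54),[42,51); WM=33
i=5 t=2 v=7: DROP (t<33-1); WM=49; [27,36) fires=1 [30,39) fires=1 [33,42) fires=1

5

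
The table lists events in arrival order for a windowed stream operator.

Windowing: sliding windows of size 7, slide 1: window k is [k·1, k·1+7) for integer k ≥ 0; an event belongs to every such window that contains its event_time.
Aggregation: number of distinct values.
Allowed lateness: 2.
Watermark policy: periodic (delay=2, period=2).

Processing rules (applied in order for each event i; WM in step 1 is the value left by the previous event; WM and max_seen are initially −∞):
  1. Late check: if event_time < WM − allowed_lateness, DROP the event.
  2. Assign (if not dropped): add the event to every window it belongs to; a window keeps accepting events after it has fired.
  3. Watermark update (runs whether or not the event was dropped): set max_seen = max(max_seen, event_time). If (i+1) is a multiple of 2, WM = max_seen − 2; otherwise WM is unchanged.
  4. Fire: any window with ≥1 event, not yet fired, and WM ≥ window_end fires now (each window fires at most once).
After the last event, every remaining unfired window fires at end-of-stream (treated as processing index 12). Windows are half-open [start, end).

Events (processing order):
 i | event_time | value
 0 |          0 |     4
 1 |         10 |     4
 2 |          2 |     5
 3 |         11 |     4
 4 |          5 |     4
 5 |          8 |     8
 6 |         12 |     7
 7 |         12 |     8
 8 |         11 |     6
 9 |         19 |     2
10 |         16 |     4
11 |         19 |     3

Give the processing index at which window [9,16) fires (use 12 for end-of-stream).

i=0 t=0 v=4: → [0,7); WM=−∞
i=1 t=10 v=4: → [10,17),[9,16),[8,15),[7,14),[6,13),[5,12),[4,11); WM=8; [0,7) fires=1
i=2 t=2 v=5: DROP (t<8-2); WM=8
i=3 t=11 v=4: → [11,18),[10,17),[9,16),[8,15),[7,14),[6,13),[5,12); WM=9
i=4 t=5 v=4: DROP (t<9-2); WM=9
i=5 t=8 v=8: → [8,15),[7,14),[6,13),[5,12),[4,11),[3,10),[2,9); WM=9; [2,9) fires=1
i=6 t=12 v=7: → [12,19),[11,18),[10,17),[9,16),[8,15),[7,14),[6,13); WM=9
i=7 t=12 v=8: → [12,19),[11,18),[10,17),[9,16),[8,15),[7,14),[6,13); WM=10; [3,10) fires=1
i=8 t=11 v=6: → [11,18),[10,17),[9,16),[8,15),[7,14),[6,13),[5,12); WM=10
i=9 t=19 v=2: → [19,26),[18,25),[17,24),[16,23),[15,22),[14,21),[13,20); WM=17; [4,11) fires=2 [5,12) fires=3 [6,13) fires=4 [7,14) fires=4 [8,15) fires=4 [9,16) fires=4 [10,17) fires=4
i=10 t=16 v=4: → [16,23),[15,22),[14,21),[13,20),[12,19),[11,18),[10,17); WM=17
i=11 t=19 v=3: → [19,26),[18,25),[17,24),[16,23),[15,22),[14,21),[13,20); WM=17

9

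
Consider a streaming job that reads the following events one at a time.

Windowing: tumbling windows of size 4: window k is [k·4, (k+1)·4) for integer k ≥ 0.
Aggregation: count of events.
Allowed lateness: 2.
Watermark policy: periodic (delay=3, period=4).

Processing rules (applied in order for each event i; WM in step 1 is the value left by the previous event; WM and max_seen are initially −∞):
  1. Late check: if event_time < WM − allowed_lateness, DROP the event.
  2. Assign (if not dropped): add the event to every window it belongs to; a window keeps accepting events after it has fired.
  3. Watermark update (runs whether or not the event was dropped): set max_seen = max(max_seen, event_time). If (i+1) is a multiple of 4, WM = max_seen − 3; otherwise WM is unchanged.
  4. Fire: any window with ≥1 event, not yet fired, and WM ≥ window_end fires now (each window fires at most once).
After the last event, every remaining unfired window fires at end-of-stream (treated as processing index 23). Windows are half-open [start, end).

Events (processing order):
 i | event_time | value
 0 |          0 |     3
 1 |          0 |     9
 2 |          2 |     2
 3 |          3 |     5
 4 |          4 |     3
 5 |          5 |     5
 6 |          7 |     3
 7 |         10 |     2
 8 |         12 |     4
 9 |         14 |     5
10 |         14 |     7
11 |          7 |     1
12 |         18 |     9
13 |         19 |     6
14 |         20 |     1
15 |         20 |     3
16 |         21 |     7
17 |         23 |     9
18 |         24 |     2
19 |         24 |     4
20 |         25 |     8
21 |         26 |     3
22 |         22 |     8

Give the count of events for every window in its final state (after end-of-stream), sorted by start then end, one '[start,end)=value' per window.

[0,4)=4 [4,8)=4 [8,12)=1 [12,16)=3 [16,20)=2 [20,24)=5 [24,28)=4

i=0 t=0 v=3: → [0,4); WM=−∞
i=1 t=0 v=9: → [0,4); WM=−∞
i=2 t=2 v=2: → [0,4); WM=−∞
i=3 t=3 v=5: → [0,4); WM=0
i=4 t=4 v=3: → [4,8); WM=0
i=5 t=5 v=5: → [4,8); WM=0
i=6 t=7 v=3: → [4,8); WM=0
i=7 t=10 v=2: → [8,12); WM=7; [0,4) fires=4
i=8 t=12 v=4: → [12,16); WM=7
i=9 t=14 v=5: → [12,16); WM=7
i=10 t=14 v=7: → [12,16); WM=7
i=11 t=7 v=1: → [4,8); WM=11; [4,8) fires=4
i=12 t=18 v=9: → [16,20); WM=11
i=13 t=19 v=6: → [16,20); WM=11
i=14 t=20 v=1: → [20,24); WM=11
i=15 t=20 v=3: → [20,24); WM=17; [8,12) fires=1 [12,16) fires=3
i=16 t=21 v=7: → [20,24); WM=17
i=17 t=23 v=9: → [20,24); WM=17
i=18 t=24 v=2: → [24,28); WM=17
i=19 t=24 v=4: → [24,28); WM=21; [16,20) fires=2
i=20 t=25 v=8: → [24,28); WM=21
i=21 t=26 v=3: → [24,28); WM=21
i=22 t=22 v=8: → [20,24); WM=21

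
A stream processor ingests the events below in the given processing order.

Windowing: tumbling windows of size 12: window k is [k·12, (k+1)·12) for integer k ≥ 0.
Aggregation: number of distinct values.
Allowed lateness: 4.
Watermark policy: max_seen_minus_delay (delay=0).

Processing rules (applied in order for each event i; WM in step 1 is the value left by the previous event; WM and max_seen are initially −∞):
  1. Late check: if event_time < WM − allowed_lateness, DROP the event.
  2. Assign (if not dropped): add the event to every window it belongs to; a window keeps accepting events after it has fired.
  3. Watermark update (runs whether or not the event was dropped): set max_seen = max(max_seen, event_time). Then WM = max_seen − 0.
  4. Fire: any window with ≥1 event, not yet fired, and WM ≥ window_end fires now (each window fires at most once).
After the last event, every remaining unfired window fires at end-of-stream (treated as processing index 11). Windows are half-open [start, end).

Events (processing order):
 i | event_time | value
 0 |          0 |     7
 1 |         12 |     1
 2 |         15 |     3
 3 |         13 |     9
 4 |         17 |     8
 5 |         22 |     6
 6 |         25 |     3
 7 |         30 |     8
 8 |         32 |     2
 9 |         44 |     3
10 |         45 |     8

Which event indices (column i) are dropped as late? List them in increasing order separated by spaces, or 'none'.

none

i=0 t=0 v=7: → [0,12); WM=0
i=1 t=12 v=1: → [12,24); WM=12; [0,12) fires=1
i=2 t=15 v=3: → [12,24); WM=15
i=3 t=13 v=9: → [12,24); WM=15
i=4 t=17 v=8: → [12,24); WM=17
i=5 t=22 v=6: → [12,24); WM=22
i=6 t=25 v=3: → [24,36); WM=25; [12,24) fires=5
i=7 t=30 v=8: → [24,36); WM=30
i=8 t=32 v=2: → [24,36); WM=32
i=9 t=44 v=3: → [36,48); WM=44; [24,36) fires=3
i=10 t=45 v=8: → [36,48); WM=45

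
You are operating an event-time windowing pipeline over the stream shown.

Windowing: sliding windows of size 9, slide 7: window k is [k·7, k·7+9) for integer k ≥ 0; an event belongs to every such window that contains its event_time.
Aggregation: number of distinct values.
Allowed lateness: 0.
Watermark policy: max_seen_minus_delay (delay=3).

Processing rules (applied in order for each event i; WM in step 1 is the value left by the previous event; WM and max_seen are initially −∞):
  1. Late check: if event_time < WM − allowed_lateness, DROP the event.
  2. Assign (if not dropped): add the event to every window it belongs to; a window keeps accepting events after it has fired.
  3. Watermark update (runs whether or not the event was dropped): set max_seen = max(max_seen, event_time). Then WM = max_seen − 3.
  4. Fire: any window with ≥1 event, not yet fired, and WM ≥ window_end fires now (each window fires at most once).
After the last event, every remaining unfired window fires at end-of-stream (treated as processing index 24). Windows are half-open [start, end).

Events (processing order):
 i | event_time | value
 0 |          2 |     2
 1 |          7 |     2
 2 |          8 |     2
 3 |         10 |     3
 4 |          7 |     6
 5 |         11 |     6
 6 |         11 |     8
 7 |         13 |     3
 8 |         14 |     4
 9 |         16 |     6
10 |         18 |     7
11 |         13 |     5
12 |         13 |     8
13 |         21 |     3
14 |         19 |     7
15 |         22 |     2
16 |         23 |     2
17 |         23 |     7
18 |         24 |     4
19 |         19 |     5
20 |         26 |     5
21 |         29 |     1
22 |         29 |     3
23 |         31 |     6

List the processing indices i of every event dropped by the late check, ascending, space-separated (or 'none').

i=0 t=2 v=2: → [0,9); WM=-1
i=1 t=7 v=2: → [7,16),[0,9); WM=4
i=2 t=8 v=2: → [7,16),[0,9); WM=5
i=3 t=10 v=3: → [7,16); WM=7
i=4 t=7 v=6: → [7,16),[0,9); WM=7
i=5 t=11 v=6: → [7,16); WM=8
i=6 t=11 v=8: → [7,16); WM=8
i=7 t=13 v=3: → [7,16); WM=10; [0,9) fires=2
i=8 t=14 v=4: → [14,23),[7,16); WM=11
i=9 t=16 v=6: → [14,23); WM=13
i=10 t=18 v=7: → [14,23); WM=15
i=11 t=13 v=5: DROP (t<15-0); WM=15
i=12 t=13 v=8: DROP (t<15-0); WM=15
i=13 t=21 v=3: → [21,30),[14,23); WM=18; [7,16) fires=5
i=14 t=19 v=7: → [14,23); WM=18
i=15 t=22 v=2: → [21,30),[14,23); WM=19
i=16 t=23 v=2: → [21,30); WM=20
i=17 t=23 v=7: → [21,30); WM=20
i=18 t=24 v=4: → [21,30); WM=21
i=19 t=19 v=5: DROP (t<21-0); WM=21
i=20 t=26 v=5: → [21,30); WM=23; [14,23) fires=5
i=21 t=29 v=1: → [28,37),[21,30); WM=26
i=22 t=29 v=3: → [28,37),[21,30); WM=26
i=23 t=31 v=6: → [28,37); WM=28

11 12 19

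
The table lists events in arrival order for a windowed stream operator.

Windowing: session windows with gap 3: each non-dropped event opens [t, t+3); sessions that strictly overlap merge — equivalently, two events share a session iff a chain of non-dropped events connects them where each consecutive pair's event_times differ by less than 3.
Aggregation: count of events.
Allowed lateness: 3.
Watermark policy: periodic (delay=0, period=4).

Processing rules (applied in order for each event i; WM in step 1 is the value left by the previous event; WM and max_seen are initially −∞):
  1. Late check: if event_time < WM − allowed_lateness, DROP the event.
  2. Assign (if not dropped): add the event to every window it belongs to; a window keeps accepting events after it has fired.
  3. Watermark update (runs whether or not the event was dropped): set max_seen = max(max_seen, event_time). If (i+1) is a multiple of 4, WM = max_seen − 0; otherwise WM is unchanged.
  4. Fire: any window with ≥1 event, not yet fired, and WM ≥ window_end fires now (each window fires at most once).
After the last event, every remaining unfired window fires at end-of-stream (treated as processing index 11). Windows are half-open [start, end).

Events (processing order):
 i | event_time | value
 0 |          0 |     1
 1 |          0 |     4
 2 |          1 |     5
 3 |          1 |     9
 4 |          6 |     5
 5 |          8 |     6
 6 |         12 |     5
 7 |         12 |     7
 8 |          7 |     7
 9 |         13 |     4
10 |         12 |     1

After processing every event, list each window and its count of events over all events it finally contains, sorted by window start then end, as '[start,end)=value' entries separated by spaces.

i=0 t=0 v=1: → [0,3); WM=−∞
i=1 t=0 v=4: → [0,3); WM=−∞
i=2 t=1 v=5: → [0,4); WM=−∞
i=3 t=1 v=9: → [0,4); WM=1
i=4 t=6 v=5: → [6,9); WM=1
i=5 t=8 v=6: → [6,11); WM=1
i=6 t=12 v=5: → [12,15); WM=1
i=7 t=12 v=7: → [12,15); WM=12
i=8 t=7 v=7: DROP (t<12-3); WM=12
i=9 t=13 v=4: → [12,16); WM=12
i=10 t=12 v=1: → [12,16); WM=12

[0,4)=4 [6,11)=2 [12,16)=4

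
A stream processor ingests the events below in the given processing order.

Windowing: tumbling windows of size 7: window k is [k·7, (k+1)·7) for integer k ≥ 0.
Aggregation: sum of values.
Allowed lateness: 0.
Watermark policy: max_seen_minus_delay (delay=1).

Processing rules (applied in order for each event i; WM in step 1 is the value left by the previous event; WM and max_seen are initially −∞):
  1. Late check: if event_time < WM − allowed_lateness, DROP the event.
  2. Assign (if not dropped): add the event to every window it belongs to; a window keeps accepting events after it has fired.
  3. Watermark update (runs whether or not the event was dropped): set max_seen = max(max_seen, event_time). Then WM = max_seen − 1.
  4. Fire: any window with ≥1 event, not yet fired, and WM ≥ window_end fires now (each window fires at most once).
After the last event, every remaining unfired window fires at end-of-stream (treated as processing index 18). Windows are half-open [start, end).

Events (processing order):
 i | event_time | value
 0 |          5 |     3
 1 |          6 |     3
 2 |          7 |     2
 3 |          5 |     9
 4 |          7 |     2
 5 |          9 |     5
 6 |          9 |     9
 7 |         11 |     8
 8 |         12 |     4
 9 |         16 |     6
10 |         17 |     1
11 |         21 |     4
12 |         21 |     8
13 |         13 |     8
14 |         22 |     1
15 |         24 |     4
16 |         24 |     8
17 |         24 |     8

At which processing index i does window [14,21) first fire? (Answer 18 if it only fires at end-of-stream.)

i=0 t=5 v=3: → [0,7); WM=4
i=1 t=6 v=3: → [0,7); WM=5
i=2 t=7 v=2: → [7,14); WM=6
i=3 t=5 v=9: DROP (t<6-0); WM=6
i=4 t=7 v=2: → [7,14); WM=6
i=5 t=9 v=5: → [7,14); WM=8; [0,7) fires=6
i=6 t=9 v=9: → [7,14); WM=8
i=7 t=11 v=8: → [7,14); WM=10
i=8 t=12 v=4: → [7,14); WM=11
i=9 t=16 v=6: → [14,21); WM=15; [7,14) fires=30
i=10 t=17 v=1: → [14,21); WM=16
i=11 t=21 v=4: → [21,28); WM=20
i=12 t=21 v=8: → [21,28); WM=20
i=13 t=13 v=8: DROP (t<20-0); WM=20
i=14 t=22 v=1: → [21,28); WM=21; [14,21) fires=7
i=15 t=24 v=4: → [21,28); WM=23
i=16 t=24 v=8: → [21,28); WM=23
i=17 t=24 v=8: → [21,28); WM=23

14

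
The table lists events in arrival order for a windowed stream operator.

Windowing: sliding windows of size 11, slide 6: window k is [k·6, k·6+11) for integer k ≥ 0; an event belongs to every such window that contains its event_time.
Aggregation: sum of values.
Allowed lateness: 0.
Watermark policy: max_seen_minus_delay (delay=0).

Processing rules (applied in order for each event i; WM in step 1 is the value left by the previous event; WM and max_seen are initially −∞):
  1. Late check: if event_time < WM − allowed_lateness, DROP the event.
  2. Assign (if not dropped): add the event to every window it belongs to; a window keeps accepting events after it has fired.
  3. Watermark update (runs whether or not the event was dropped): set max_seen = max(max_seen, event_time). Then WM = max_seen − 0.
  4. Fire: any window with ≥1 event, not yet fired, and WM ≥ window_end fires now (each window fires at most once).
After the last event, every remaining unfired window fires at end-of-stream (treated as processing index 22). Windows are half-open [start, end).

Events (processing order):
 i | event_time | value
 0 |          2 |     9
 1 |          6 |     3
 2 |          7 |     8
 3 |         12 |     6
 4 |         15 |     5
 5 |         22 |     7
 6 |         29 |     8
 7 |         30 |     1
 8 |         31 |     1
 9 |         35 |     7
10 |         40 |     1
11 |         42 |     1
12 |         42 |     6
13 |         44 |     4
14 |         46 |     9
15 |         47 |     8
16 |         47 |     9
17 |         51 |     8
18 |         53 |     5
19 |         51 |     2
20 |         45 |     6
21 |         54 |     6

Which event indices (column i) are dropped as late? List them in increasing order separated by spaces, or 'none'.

19 20

i=0 t=2 v=9: → [0,11); WM=2
i=1 t=6 v=3: → [6,17),[0,11); WM=6
i=2 t=7 v=8: → [6,17),[0,11); WM=7
i=3 t=12 v=6: → [12,23),[6,17); WM=12; [0,11) fires=20
i=4 t=15 v=5: → [12,23),[6,17); WM=15
i=5 t=22 v=7: → [18,29),[12,23); WM=22; [6,17) fires=22
i=6 t=29 v=8: → [24,35); WM=29; [12,23) fires=18 [18,29) fires=7
i=7 t=30 v=1: → [30,41),[24,35); WM=30
i=8 t=31 v=1: → [30,41),[24,35); WM=31
i=9 t=35 v=7: → [30,41); WM=35; [24,35) fires=10
i=10 t=40 v=1: → [36,47),[30,41); WM=40
i=11 t=42 v=1: → [42,53),[36,47); WM=42; [30,41) fires=10
i=12 t=42 v=6: → [42,53),[36,47); WM=42
i=13 t=44 v=4: → [42,53),[36,47); WM=44
i=14 t=46 v=9: → [42,53),[36,47); WM=46
i=15 t=47 v=8: → [42,53); WM=47; [36,47) fires=21
i=16 t=47 v=9: → [42,53); WM=47
i=17 t=51 v=8: → [48,59),[42,53); WM=51
i=18 t=53 v=5: → [48,59); WM=53; [42,53) fires=45
i=19 t=51 v=2: DROP (t<53-0); WM=53
i=20 t=45 v=6: DROP (t<53-0); WM=53
i=21 t=54 v=6: → [54,65),[48,59); WM=54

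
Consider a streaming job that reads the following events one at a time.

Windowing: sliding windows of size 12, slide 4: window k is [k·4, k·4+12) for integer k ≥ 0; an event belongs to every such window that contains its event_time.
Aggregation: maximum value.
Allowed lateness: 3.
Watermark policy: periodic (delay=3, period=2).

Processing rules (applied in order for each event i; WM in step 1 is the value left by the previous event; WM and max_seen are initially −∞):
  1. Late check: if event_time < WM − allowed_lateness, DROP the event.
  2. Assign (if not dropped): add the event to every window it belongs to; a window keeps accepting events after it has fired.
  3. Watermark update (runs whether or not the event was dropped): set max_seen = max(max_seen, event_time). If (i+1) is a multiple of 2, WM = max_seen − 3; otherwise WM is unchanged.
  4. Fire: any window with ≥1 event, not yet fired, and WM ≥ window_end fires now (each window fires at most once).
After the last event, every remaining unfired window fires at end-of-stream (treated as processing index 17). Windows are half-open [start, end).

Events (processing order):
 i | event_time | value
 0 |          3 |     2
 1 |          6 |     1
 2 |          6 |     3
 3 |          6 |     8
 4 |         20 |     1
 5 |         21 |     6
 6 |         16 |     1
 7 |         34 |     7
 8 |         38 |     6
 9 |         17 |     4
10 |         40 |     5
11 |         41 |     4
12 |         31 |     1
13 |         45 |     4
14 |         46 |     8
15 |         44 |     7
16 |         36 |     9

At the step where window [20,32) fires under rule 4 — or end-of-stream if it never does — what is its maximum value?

i=0 t=3 v=2: → [0,12); WM=−∞
i=1 t=6 v=1: → [4,16),[0,12); WM=3
i=2 t=6 v=3: → [4,16),[0,12); WM=3
i=3 t=6 v=8: → [4,16),[0,12); WM=3
i=4 t=20 v=1: → [20,32),[16,28),[12,24); WM=3
i=5 t=21 v=6: → [20,32),[16,28),[12,24); WM=18; [0,12) fires=8 [4,16) fires=8
i=6 t=16 v=1: → [16,28),[12,24),[8,20); WM=18
i=7 t=34 v=7: → [32,44),[28,40),[24,36); WM=31; [8,20) fires=1 [12,24) fires=6 [16,28) fires=6
i=8 t=38 v=6: → [36,48),[32,44),[28,40); WM=31
i=9 t=17 v=4: DROP (t<31-3); WM=35; [20,32) fires=6
i=10 t=40 v=5: → [40,52),[36,48),[32,44); WM=35
i=11 t=41 v=4: → [40,52),[36,48),[32,44); WM=38; [24,36) fires=7
i=12 t=31 v=1: DROP (t<38-3); WM=38
i=13 t=45 v=4: → [44,56),[40,52),[36,48); WM=42; [28,40) fires=7
i=14 t=46 v=8: → [44,56),[40,52),[36,48); WM=42
i=15 t=44 v=7: → [44,56),[40,52),[36,48); WM=43
i=16 t=36 v=9: DROP (t<43-3); WM=43

6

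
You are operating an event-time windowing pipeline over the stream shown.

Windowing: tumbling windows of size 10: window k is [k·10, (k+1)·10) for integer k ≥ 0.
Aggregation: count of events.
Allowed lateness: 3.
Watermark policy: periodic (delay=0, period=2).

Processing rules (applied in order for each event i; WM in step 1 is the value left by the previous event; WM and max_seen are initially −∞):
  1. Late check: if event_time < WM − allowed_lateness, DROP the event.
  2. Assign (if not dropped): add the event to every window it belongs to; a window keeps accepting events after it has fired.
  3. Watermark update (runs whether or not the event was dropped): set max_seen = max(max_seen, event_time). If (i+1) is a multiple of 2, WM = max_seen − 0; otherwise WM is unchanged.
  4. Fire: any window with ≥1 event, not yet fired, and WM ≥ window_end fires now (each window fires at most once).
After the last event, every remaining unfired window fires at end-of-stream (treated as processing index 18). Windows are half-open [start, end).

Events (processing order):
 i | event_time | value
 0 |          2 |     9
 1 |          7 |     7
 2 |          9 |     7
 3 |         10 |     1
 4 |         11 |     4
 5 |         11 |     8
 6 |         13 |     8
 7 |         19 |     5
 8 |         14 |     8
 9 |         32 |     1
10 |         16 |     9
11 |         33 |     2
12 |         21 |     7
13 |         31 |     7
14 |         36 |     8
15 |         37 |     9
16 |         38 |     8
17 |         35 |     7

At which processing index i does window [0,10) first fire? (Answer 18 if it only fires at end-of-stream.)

3

i=0 t=2 v=9: → [0,10); WM=−∞
i=1 t=7 v=7: → [0,10); WM=7
i=2 t=9 v=7: → [0,10); WM=7
i=3 t=10 v=1: → [10,20); WM=10; [0,10) fires=3
i=4 t=11 v=4: → [10,20); WM=10
i=5 t=11 v=8: → [10,20); WM=11
i=6 t=13 v=8: → [10,20); WM=11
i=7 t=19 v=5: → [10,20); WM=19
i=8 t=14 v=8: DROP (t<19-3); WM=19
i=9 t=32 v=1: → [30,40); WM=32; [10,20) fires=5
i=10 t=16 v=9: DROP (t<32-3); WM=32
i=11 t=33 v=2: → [30,40); WM=33
i=12 t=21 v=7: DROP (t<33-3); WM=33
i=13 t=31 v=7: → [30,40); WM=33
i=14 t=36 v=8: → [30,40); WM=33
i=15 t=37 v=9: → [30,40); WM=37
i=16 t=38 v=8: → [30,40); WM=37
i=17 t=35 v=7: → [30,40); WM=38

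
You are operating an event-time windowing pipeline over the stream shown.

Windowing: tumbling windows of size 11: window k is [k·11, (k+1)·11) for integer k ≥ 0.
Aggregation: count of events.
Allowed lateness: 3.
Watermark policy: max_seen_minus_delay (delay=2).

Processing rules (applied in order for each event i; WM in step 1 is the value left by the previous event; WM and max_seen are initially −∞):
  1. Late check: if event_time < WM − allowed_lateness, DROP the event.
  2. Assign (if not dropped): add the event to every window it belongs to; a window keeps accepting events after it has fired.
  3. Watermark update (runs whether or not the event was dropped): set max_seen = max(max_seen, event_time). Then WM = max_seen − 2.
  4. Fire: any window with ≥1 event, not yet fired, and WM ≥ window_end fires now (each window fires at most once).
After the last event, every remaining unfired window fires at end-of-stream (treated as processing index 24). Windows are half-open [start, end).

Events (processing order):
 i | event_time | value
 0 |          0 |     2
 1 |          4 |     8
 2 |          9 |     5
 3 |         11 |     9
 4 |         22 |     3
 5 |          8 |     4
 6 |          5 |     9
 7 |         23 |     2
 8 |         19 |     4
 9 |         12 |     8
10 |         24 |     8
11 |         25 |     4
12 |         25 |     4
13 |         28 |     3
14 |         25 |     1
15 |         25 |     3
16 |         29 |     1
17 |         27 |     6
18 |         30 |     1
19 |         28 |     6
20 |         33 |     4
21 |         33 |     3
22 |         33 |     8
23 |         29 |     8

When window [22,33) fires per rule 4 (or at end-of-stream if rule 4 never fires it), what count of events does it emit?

i=0 t=0 v=2: → [0,11); WM=-2
i=1 t=4 v=8: → [0,11); WM=2
i=2 t=9 v=5: → [0,11); WM=7
i=3 t=11 v=9: → [11,22); WM=9
i=4 t=22 v=3: → [22,33); WM=20; [0,11) fires=3
i=5 t=8 v=4: DROP (t<20-3); WM=20
i=6 t=5 v=9: DROP (t<20-3); WM=20
i=7 t=23 v=2: → [22,33); WM=21
i=8 t=19 v=4: → [11,22); WM=21
i=9 t=12 v=8: DROP (t<21-3); WM=21
i=10 t=24 v=8: → [22,33); WM=22; [11,22) fires=2
i=11 t=25 v=4: → [22,33); WM=23
i=12 t=25 v=4: → [22,33); WM=23
i=13 t=28 v=3: → [22,33); WM=26
i=14 t=25 v=1: → [22,33); WM=26
i=15 t=25 v=3: → [22,33); WM=26
i=16 t=29 v=1: → [22,33); WM=27
i=17 t=27 v=6: → [22,33); WM=27
i=18 t=30 v=1: → [22,33); WM=28
i=19 t=28 v=6: → [22,33); WM=28
i=20 t=33 v=4: → [33,44); WM=31
i=21 t=33 v=3: → [33,44); WM=31
i=22 t=33 v=8: → [33,44); WM=31
i=23 t=29 v=8: → [22,33); WM=31

13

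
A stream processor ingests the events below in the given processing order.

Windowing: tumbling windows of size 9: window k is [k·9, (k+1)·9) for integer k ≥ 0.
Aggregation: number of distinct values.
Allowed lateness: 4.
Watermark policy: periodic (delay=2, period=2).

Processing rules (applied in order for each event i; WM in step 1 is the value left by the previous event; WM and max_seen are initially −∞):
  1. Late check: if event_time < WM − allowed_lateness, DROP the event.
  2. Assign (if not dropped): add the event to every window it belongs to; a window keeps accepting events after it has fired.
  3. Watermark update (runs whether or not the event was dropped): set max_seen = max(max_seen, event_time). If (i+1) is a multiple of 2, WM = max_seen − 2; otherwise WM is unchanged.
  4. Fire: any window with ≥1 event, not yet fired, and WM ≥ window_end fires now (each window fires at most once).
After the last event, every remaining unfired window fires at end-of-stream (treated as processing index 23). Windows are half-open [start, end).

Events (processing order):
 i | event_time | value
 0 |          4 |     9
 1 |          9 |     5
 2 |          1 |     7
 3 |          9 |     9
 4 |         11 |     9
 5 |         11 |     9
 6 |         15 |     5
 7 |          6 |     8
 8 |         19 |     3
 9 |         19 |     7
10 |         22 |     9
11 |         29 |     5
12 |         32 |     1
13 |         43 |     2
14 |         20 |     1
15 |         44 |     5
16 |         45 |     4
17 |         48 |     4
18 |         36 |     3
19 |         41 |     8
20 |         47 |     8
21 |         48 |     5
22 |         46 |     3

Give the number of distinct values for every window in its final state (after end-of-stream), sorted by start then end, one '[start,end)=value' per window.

[0,9)=2 [9,18)=2 [18,27)=3 [27,36)=2 [36,45)=2 [45,54)=4

i=0 t=4 v=9: → [0,9); WM=−∞
i=1 t=9 v=5: → [9,18); WM=7
i=2 t=1 v=7: DROP (t<7-4); WM=7
i=3 t=9 v=9: → [9,18); WM=7
i=4 t=11 v=9: → [9,18); WM=7
i=5 t=11 v=9: → [9,18); WM=9; [0,9) fires=1
i=6 t=15 v=5: → [9,18); WM=9
i=7 t=6 v=8: → [0,9); WM=13
i=8 t=19 v=3: → [18,27); WM=13
i=9 t=19 v=7: → [18,27); WM=17
i=10 t=22 v=9: → [18,27); WM=17
i=11 t=29 v=5: → [27,36); WM=27; [9,18) fires=2 [18,27) fires=3
i=12 t=32 v=1: → [27,36); WM=27
i=13 t=43 v=2: → [36,45); WM=41; [27,36) fires=2
i=14 t=20 v=1: DROP (t<41-4); WM=41
i=15 t=44 v=5: → [36,45); WM=42
i=16 t=45 v=4: → [45,54); WM=42
i=17 t=48 v=4: → [45,54); WM=46; [36,45) fires=2
i=18 t=36 v=3: DROP (t<46-4); WM=46
i=19 t=41 v=8: DROP (t<46-4); WM=46
i=20 t=47 v=8: → [45,54); WM=46
i=21 t=48 v=5: → [45,54); WM=46
i=22 t=46 v=3: → [45,54); WM=46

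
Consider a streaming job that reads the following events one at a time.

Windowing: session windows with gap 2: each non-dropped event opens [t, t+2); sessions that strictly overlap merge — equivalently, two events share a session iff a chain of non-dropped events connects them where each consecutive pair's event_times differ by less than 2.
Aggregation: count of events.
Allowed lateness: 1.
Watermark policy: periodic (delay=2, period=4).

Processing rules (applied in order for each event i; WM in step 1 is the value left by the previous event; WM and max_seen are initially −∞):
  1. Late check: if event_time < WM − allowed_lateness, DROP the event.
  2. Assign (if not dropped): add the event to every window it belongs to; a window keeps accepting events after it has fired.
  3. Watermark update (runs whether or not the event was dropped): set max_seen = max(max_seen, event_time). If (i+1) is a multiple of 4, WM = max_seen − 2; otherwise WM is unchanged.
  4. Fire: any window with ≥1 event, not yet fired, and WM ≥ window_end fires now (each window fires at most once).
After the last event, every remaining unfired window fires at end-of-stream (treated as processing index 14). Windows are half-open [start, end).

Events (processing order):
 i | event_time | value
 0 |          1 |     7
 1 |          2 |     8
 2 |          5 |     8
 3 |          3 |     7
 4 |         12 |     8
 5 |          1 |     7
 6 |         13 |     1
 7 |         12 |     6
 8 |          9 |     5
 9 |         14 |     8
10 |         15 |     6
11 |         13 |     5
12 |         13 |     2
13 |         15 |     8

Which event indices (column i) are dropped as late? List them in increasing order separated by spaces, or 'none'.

i=0 t=1 v=7: → [1,3); WM=−∞
i=1 t=2 v=8: → [1,4); WM=−∞
i=2 t=5 v=8: → [5,7); WM=−∞
i=3 t=3 v=7: → [1,5); WM=3
i=4 t=12 v=8: → [12,14); WM=3
i=5 t=1 v=7: DROP (t<3-1); WM=3
i=6 t=13 v=1: → [12,15); WM=3
i=7 t=12 v=6: → [12,15); WM=11
i=8 t=9 v=5: DROP (t<11-1); WM=11
i=9 t=14 v=8: → [12,16); WM=11
i=10 t=15 v=6: → [12,17); WM=11
i=11 t=13 v=5: → [12,17); WM=13
i=12 t=13 v=2: → [12,17); WM=13
i=13 t=15 v=8: → [12,17); WM=13

5 8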